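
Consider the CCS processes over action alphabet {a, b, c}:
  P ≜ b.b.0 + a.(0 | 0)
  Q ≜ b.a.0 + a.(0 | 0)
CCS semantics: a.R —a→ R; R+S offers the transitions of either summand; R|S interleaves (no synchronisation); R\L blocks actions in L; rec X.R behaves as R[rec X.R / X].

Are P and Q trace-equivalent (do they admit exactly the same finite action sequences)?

NO — witness ⟨bb⟩

Reachable graph of P (4 states):
  s0 = b.b.0 + a.(0 | 0) :: —a→ s1, —b→ s2
  s1 = 0 | 0 :: ∅
  s2 = b.0 :: —b→ s3
  s3 = 0 :: ∅
Reachable graph of Q (4 states):
  t0 = b.a.0 + a.(0 | 0) :: —a→ t1, —b→ t2
  t1 = 0 | 0 :: ∅
  t2 = a.0 :: —a→ t3
  t3 = 0 :: ∅
Trace ⟨bb⟩ through P, begin at {s0}:
  step 1 (b): {s2}
  step 2 (b): {s3}
  P completes σ.
Trace ⟨bb⟩ through Q, begin at {t0}:
  step 1 (b): {t2}
  step 2 (b): ∅ (Q stuck)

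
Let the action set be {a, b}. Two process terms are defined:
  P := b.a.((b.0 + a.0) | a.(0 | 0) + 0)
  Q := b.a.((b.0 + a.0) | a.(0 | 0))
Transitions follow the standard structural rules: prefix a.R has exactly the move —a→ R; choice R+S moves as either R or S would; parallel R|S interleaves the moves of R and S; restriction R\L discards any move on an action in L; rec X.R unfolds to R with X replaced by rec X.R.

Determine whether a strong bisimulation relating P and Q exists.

Reachable graph of P (6 states):
  u0 = b.a.((b.0 + a.0) | a.(0 | 0) + 0) has moves —b→ u1
  u1 = a.((b.0 + a.0) | a.(0 | 0) + 0) has moves —a→ u2
  u2 = (b.0 + a.0) | a.(0 | 0) + 0 has moves —a→ u3, —a→ u4, —b→ u4
  u3 = (b.0 + a.0) | (0 | 0) has moves —a→ u5, —b→ u5
  u4 = 0 | a.(0 | 0) has moves —a→ u5
  u5 = 0 | (0 | 0) has moves (no moves)
Reachable graph of Q (6 states):
  v0 = b.a.((b.0 + a.0) | a.(0 | 0)) has moves —b→ v1
  v1 = a.((b.0 + a.0) | a.(0 | 0)) has moves —a→ v2
  v2 = (b.0 + a.0) | a.(0 | 0) has moves —a→ v3, —a→ v4, —b→ v4
  v3 = (b.0 + a.0) | (0 | 0) has moves —a→ v5, —b→ v5
  v4 = 0 | a.(0 | 0) has moves —a→ v5
  v5 = 0 | (0 | 0) has moves (no moves)
Coarsest stable partition (strong bisimilarity classes):
  B0 = {u0, v0}
  B1 = {u1, v1}
  B2 = {u2, v2}
  B3 = {u3, v3}
  B4 = {u5, v5}
  B5 = {u4, v4}
u0 ∈ B0, v0 ∈ B0 → same block

P ~ Q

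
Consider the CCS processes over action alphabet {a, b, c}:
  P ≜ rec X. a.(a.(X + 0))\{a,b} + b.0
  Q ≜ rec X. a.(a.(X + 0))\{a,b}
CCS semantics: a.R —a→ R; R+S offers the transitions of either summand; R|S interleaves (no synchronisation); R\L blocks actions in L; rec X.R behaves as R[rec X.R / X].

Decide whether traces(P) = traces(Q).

Reachable graph of P (3 states):
  m0 = rec X. a.(a.(X + 0))\{a,b} + b.0 :: -a-> m1, -b-> m2
  m1 = (a.((rec X. a.(a.(X + 0))\{a,b} + b.0) + 0))\{a,b} :: ·
  m2 = 0 :: ·
Reachable graph of Q (2 states):
  n0 = rec X. a.(a.(X + 0))\{a,b} :: -a-> n1
  n1 = (a.((rec X. a.(a.(X + 0))\{a,b}) + 0))\{a,b} :: ·
Executing b from P (initial set {m0}):
  after b @ step 1: {m2}
  P completes σ.
Executing b from Q (initial set {n0}):
  after b @ step 1: no successor for Q

traces(P) ≠ traces(Q) — witness ⟨b⟩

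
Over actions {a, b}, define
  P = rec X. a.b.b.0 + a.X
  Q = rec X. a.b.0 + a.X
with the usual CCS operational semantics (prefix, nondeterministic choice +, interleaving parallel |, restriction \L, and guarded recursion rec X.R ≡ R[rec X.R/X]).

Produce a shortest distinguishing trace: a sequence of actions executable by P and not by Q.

LTS(P): 4 reachable states
  p0 = rec X. a.b.b.0 + a.X | —a→ p0, —a→ p1
  p1 = b.b.0 | —b→ p2
  p2 = b.0 | —b→ p3
  p3 = 0 | ∅
LTS(Q): 3 reachable states
  q0 = rec X. a.b.0 + a.X | —a→ q0, —a→ q1
  q1 = b.0 | —b→ q2
  q2 = 0 | ∅
Run σ = ⟨abb⟩ on P: start {p0}
  step 1 (a): {p0, p1}
  step 2 (b): {p2}
  step 3 (b): {p3}
  P completes σ.
Run σ = ⟨abb⟩ on Q: start {q0}
  step 1 (a): {q0, q1}
  step 2 (b): {q2}
  step 3 (b): ∅ (Q stuck)

abb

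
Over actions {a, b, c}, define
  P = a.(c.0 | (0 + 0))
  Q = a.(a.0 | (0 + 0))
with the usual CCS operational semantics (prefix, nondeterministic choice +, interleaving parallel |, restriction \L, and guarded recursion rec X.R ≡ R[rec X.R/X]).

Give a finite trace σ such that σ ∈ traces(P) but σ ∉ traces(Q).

Reachable graph of P (3 states):
  s0 = a.(c.0 | (0 + 0)) ⊢ —a→ s1
  s1 = c.0 | (0 + 0) ⊢ —c→ s2
  s2 = 0 | (0 + 0) ⊢ ∅
Reachable graph of Q (3 states):
  t0 = a.(a.0 | (0 + 0)) ⊢ —a→ t1
  t1 = a.0 | (0 + 0) ⊢ —a→ t2
  t2 = 0 | (0 + 0) ⊢ ∅
Trace ⟨ac⟩ through P, begin at {s0}:
  after a @ step 1: {s1}
  after c @ step 2: {s2}
  — P admits the full trace.
Trace ⟨ac⟩ through Q, begin at {t0}:
  after a @ step 1: {t1}
  after c @ step 2: no successor for Q

ac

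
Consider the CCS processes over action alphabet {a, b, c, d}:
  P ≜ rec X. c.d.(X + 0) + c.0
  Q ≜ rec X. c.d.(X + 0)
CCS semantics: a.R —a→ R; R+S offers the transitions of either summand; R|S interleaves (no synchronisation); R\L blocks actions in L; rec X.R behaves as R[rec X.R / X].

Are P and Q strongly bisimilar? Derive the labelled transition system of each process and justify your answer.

P ≁ Q

P's transition system — 4 states:
  m0 = rec X. c.d.(X + 0) + c.0 ⊢ ··c··> m1, ··c··> m2
  m1 = 0 ⊢ (no moves)
  m2 = d.((rec X. c.d.(X + 0) + c.0) + 0) ⊢ ··d··> m3
  m3 = (rec X. c.d.(X + 0) + c.0) + 0 ⊢ ··c··> m1, ··c··> m2
Q's transition system — 3 states:
  n0 = rec X. c.d.(X + 0) ⊢ ··c··> n1
  n1 = d.((rec X. c.d.(X + 0)) + 0) ⊢ ··d··> n2
  n2 = (rec X. c.d.(X + 0)) + 0 ⊢ ··c··> n1
Coarsest stable partition (strong bisimilarity classes):
  B0 = {m0, m3}
  B1 = {m2}
  B2 = {m1}
  B3 = {n0, n2}
  B4 = {n1}
m0 ∈ B0, n0 ∈ B3 → different blocks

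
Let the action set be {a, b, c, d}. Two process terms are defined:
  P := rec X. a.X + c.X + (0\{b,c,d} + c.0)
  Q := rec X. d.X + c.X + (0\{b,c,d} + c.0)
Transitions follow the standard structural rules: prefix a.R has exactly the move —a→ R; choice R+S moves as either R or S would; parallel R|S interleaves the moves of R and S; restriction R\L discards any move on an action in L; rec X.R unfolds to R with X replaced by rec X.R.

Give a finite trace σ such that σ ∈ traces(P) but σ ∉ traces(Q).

P's transition system — 2 states:
  u0 = rec X. a.X + c.X + (0\{b,c,d} + c.0) → —a→ u0, —c→ u0, —c→ u1
  u1 = 0 → (no moves)
Q's transition system — 2 states:
  v0 = rec X. d.X + c.X + (0\{b,c,d} + c.0) → —c→ v0, —c→ v1, —d→ v0
  v1 = 0 → (no moves)
Executing a from P (initial set {u0}):
  step 1 (a): {u0}
  — P admits the full trace.
Executing a from Q (initial set {v0}):
  step 1 (a): ∅  — Q cannot continue

a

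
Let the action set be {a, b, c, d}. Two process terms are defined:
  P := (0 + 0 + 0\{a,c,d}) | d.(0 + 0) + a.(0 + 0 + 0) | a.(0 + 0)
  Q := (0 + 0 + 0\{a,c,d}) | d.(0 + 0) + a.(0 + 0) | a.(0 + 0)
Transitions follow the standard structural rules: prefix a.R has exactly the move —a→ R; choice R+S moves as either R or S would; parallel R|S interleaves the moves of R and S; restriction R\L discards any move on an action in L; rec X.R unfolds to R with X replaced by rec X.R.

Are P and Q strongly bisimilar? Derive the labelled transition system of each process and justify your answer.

LTS(P): 5 reachable states
  s0 = (0 + 0 + 0\{a,c,d}) | d.(0 + 0) + a.(0 + 0 + 0) | a.(0 + 0) :: =a=> s1, =a=> s2, =d=> s3
  s1 = (0 + 0 + 0) | a.(0 + 0) :: =a=> s4
  s2 = a.(0 + 0 + 0) | (0 + 0) :: =a=> s4
  s3 = (0 + 0 + 0\{a,c,d}) | (0 + 0) :: ·
  s4 = (0 + 0 + 0) | (0 + 0) :: ·
LTS(Q): 5 reachable states
  t0 = (0 + 0 + 0\{a,c,d}) | d.(0 + 0) + a.(0 + 0) | a.(0 + 0) :: =a=> t1, =a=> t2, =d=> t3
  t1 = (0 + 0) | a.(0 + 0) :: =a=> t4
  t2 = a.(0 + 0) | (0 + 0) :: =a=> t4
  t3 = (0 + 0 + 0\{a,c,d}) | (0 + 0) :: ·
  t4 = (0 + 0) | (0 + 0) :: ·
Partition-refinement fixed point:
  B0 = {s0, t0}
  B1 = {s1, s2, t1, t2}
  B2 = {s3, s4, t3, t4}
s0 ∈ B0, t0 ∈ B0 → same block

bisimilar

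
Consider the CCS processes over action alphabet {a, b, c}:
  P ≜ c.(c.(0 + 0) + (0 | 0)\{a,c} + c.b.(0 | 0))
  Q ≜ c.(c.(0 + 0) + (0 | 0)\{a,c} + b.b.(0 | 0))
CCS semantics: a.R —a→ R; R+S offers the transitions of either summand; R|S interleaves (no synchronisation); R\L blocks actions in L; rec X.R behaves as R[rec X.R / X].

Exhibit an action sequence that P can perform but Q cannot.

ccb

Reachable graph of P (5 states):
  u0 = c.(c.(0 + 0) + (0 | 0)\{a,c} + c.b.(0 | 0)) ⊢ ··c··> u1
  u1 = c.(0 + 0) + (0 | 0)\{a,c} + c.b.(0 | 0) ⊢ ··c··> u2, ··c··> u3
  u2 = 0 + 0 ⊢ ·
  u3 = b.(0 | 0) ⊢ ··b··> u4
  u4 = 0 | 0 ⊢ ·
Reachable graph of Q (5 states):
  v0 = c.(c.(0 + 0) + (0 | 0)\{a,c} + b.b.(0 | 0)) ⊢ ··c··> v1
  v1 = c.(0 + 0) + (0 | 0)\{a,c} + b.b.(0 | 0) ⊢ ··b··> v2, ··c··> v3
  v2 = b.(0 | 0) ⊢ ··b··> v4
  v3 = 0 + 0 ⊢ ·
  v4 = 0 | 0 ⊢ ·
Run σ = ⟨ccb⟩ on P: start {u0}
  step 1 (c): {u1}
  step 2 (c): {u2, u3}
  step 3 (b): {u4}
  P completes σ.
Run σ = ⟨ccb⟩ on Q: start {v0}
  step 1 (c): {v1}
  step 2 (c): {v3}
  step 3 (b): ∅ (Q stuck)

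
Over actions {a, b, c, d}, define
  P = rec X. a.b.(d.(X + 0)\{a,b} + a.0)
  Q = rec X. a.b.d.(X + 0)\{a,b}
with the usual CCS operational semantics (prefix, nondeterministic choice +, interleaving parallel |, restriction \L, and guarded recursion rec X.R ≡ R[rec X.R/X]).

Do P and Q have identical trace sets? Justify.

LTS(P): 5 reachable states
  s0 = rec X. a.b.(d.(X + 0)\{a,b} + a.0) has moves ··a··> s1
  s1 = b.(d.((rec X. a.b.(d.(X + 0)\{a,b} + a.0)) + 0)\{a,b} + a.0) has moves ··b··> s2
  s2 = d.((rec X. a.b.(d.(X + 0)\{a,b} + a.0)) + 0)\{a,b} + a.0 has moves ··a··> s3, ··d··> s4
  s3 = 0 has moves stopped
  s4 = ((rec X. a.b.(d.(X + 0)\{a,b} + a.0)) + 0)\{a,b} has moves stopped
LTS(Q): 4 reachable states
  t0 = rec X. a.b.d.(X + 0)\{a,b} has moves ··a··> t1
  t1 = b.d.((rec X. a.b.d.(X + 0)\{a,b}) + 0)\{a,b} has moves ··b··> t2
  t2 = d.((rec X. a.b.d.(X + 0)\{a,b}) + 0)\{a,b} has moves ··d··> t3
  t3 = ((rec X. a.b.d.(X + 0)\{a,b}) + 0)\{a,b} has moves stopped
Trace ⟨aba⟩ through P, begin at {s0}:
  step 1 (a): {s1}
  step 2 (b): {s2}
  step 3 (a): {s3}
  ✓ P
Trace ⟨aba⟩ through Q, begin at {t0}:
  step 1 (a): {t1}
  step 2 (b): {t2}
  step 3 (a): ∅  — Q cannot continue

trace-distinct — witness ⟨aba⟩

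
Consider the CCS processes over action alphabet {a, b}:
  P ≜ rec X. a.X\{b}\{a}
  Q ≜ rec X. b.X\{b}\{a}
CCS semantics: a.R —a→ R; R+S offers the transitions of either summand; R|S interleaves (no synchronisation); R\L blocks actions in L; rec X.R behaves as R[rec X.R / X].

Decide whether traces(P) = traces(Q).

trace-distinct — witness ⟨a⟩

Reachable graph of P (2 states):
  m0 = rec X. a.X\{b}\{a} → —a→ m1
  m1 = (rec X. a.X\{b}\{a})\{b}\{a} → stopped
Reachable graph of Q (2 states):
  n0 = rec X. b.X\{b}\{a} → —b→ n1
  n1 = (rec X. b.X\{b}\{a})\{b}\{a} → stopped
Trace ⟨a⟩ through P, begin at {m0}:
  [1] a ⇒ {m1}
  ✓ P
Trace ⟨a⟩ through Q, begin at {n0}:
  [1] a ⇒ no successor for Q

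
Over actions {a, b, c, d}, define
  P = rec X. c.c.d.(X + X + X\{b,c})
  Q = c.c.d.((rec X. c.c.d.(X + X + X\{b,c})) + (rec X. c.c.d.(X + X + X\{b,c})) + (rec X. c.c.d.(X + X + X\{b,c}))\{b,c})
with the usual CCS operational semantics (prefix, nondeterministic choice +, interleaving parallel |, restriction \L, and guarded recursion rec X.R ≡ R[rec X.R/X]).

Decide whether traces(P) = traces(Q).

trace-equivalent

Reachable graph of P (4 states):
  m0 = rec X. c.c.d.(X + X + X\{b,c}) | ··c··> m1
  m1 = c.d.((rec X. c.c.d.(X + X + X\{b,c})) + (rec X. c.c.d.(X + X + X\{b,c})) + (rec X. c.c.d.(X + X + X\{b,c}))\{b,c}) | ··c··> m2
  m2 = d.((rec X. c.c.d.(X + X + X\{b,c})) + (rec X. c.c.d.(X + X + X\{b,c})) + (rec X. c.c.d.(X + X + X\{b,c}))\{b,c}) | ··d··> m3
  m3 = (rec X. c.c.d.(X + X + X\{b,c})) + (rec X. c.c.d.(X + X + X\{b,c})) + (rec X. c.c.d.(X + X + X\{b,c}))\{b,c} | ··c··> m1
Reachable graph of Q (4 states):
  n0 = c.c.d.((rec X. c.c.d.(X + X + X\{b,c})) + (rec X. c.c.d.(X + X + X\{b,c})) + (rec X. c.c.d.(X + X + X\{b,c}))\{b,c}) | ··c··> n1
  n1 = c.d.((rec X. c.c.d.(X + X + X\{b,c})) + (rec X. c.c.d.(X + X + X\{b,c})) + (rec X. c.c.d.(X + X + X\{b,c}))\{b,c}) | ··c··> n2
  n2 = d.((rec X. c.c.d.(X + X + X\{b,c})) + (rec X. c.c.d.(X + X + X\{b,c})) + (rec X. c.c.d.(X + X + X\{b,c}))\{b,c}) | ··d··> n3
  n3 = (rec X. c.c.d.(X + X + X\{b,c})) + (rec X. c.c.d.(X + X + X\{b,c})) + (rec X. c.c.d.(X + X + X\{b,c}))\{b,c} | ··c··> n1
Bisimilarity quotient blocks:
  B0 = {m0, m3, n0, n3}
  B1 = {m1, n1}
  B2 = {m2, n2}
m0 ∈ B0, n0 ∈ B0 → same block
Bisimilar ⇒ trace-equivalent.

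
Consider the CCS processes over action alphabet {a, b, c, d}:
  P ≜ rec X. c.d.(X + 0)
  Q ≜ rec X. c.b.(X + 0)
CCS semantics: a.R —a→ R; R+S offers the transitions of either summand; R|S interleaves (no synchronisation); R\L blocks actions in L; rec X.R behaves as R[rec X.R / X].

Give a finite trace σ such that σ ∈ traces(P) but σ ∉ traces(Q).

cd

P's transition system — 3 states:
  p0 = rec X. c.d.(X + 0) :: ··c··> p1
  p1 = d.((rec X. c.d.(X + 0)) + 0) :: ··d··> p2
  p2 = (rec X. c.d.(X + 0)) + 0 :: ··c··> p1
Q's transition system — 3 states:
  q0 = rec X. c.b.(X + 0) :: ··c··> q1
  q1 = b.((rec X. c.b.(X + 0)) + 0) :: ··b··> q2
  q2 = (rec X. c.b.(X + 0)) + 0 :: ··c··> q1
Trace ⟨cd⟩ through P, begin at {p0}:
  step 1 (c): {p1}
  step 2 (d): {p2}
  P completes σ.
Trace ⟨cd⟩ through Q, begin at {q0}:
  step 1 (c): {q1}
  step 2 (d): no successor for Q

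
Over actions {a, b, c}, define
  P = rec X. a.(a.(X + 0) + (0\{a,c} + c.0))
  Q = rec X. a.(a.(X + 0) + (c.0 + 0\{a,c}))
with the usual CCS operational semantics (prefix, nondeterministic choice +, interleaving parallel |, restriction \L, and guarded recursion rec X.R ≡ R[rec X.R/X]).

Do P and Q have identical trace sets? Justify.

P's transition system — 4 states:
  s0 = rec X. a.(a.(X + 0) + (0\{a,c} + c.0)) ⊢ ··a··> s1
  s1 = a.((rec X. a.(a.(X + 0) + (0\{a,c} + c.0))) + 0) + (0\{a,c} + c.0) ⊢ ··a··> s2, ··c··> s3
  s2 = (rec X. a.(a.(X + 0) + (0\{a,c} + c.0))) + 0 ⊢ ··a··> s1
  s3 = 0 ⊢ stopped
Q's transition system — 4 states:
  t0 = rec X. a.(a.(X + 0) + (c.0 + 0\{a,c})) ⊢ ··a··> t1
  t1 = a.((rec X. a.(a.(X + 0) + (c.0 + 0\{a,c}))) + 0) + (c.0 + 0\{a,c}) ⊢ ··a··> t2, ··c··> t3
  t2 = (rec X. a.(a.(X + 0) + (c.0 + 0\{a,c}))) + 0 ⊢ ··a··> t1
  t3 = 0 ⊢ stopped
Bisimilarity quotient blocks:
  B0 = {s0, s2, t0, t2}
  B1 = {s1, t1}
  B2 = {s3, t3}
s0 ∈ B0, t0 ∈ B0 → same block
Bisimilar ⇒ trace-equivalent.

YES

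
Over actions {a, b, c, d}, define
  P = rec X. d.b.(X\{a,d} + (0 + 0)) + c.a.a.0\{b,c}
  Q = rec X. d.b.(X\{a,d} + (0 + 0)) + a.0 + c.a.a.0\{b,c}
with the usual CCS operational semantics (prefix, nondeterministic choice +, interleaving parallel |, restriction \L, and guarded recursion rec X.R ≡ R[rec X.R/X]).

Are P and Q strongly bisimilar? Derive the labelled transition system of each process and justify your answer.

Reachable graph of P (7 states):
  s0 = rec X. d.b.(X\{a,d} + (0 + 0)) + c.a.a.0\{b,c} ⊢ -c-> s1, -d-> s2
  s1 = a.a.0\{b,c} ⊢ -a-> s3
  s2 = b.((rec X. d.b.(X\{a,d} + (0 + 0)) + c.a.a.0\{b,c})\{a,d} + (0 + 0)) ⊢ -b-> s4
  s3 = a.0\{b,c} ⊢ -a-> s5
  s4 = (rec X. d.b.(X\{a,d} + (0 + 0)) + c.a.a.0\{b,c})\{a,d} + (0 + 0) ⊢ -c-> s6
  s5 = 0\{b,c} ⊢ ·
  s6 = (a.a.0\{b,c})\{a,d} ⊢ ·
Reachable graph of Q (8 states):
  t0 = rec X. d.b.(X\{a,d} + (0 + 0)) + a.0 + c.a.a.0\{b,c} ⊢ -a-> t1, -c-> t2, -d-> t3
  t1 = 0 ⊢ ·
  t2 = a.a.0\{b,c} ⊢ -a-> t4
  t3 = b.((rec X. d.b.(X\{a,d} + (0 + 0)) + a.0 + c.a.a.0\{b,c})\{a,d} + (0 + 0)) ⊢ -b-> t5
  t4 = a.0\{b,c} ⊢ -a-> t6
  t5 = (rec X. d.b.(X\{a,d} + (0 + 0)) + a.0 + c.a.a.0\{b,c})\{a,d} + (0 + 0) ⊢ -c-> t7
  t6 = 0\{b,c} ⊢ ·
  t7 = (a.a.0\{b,c})\{a,d} ⊢ ·
Coarsest stable partition (strong bisimilarity classes):
  B0 = {s0}
  B1 = {s2, t3}
  B2 = {s4, t5}
  B3 = {s5, s6, t1, t6, t7}
  B4 = {s1, t2}
  B5 = {s3, t4}
  B6 = {t0}
s0 ∈ B0, t0 ∈ B6 → different blocks

P ≁ Q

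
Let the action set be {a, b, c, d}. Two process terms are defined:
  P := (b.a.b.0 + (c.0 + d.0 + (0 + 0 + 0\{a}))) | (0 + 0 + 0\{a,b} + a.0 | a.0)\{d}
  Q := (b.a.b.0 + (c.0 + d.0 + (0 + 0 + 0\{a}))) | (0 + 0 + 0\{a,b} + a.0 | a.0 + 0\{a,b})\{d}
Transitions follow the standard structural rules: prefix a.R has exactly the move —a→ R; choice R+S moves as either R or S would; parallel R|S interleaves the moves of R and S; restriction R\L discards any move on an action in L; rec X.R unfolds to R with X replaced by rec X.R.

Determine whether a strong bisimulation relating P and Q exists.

bisimilar

P's transition system — 16 states:
  s0 = (b.a.b.0 + (c.0 + d.0 + (0 + 0 + 0\{a}))) | (0 + 0 + 0\{a,b} + a.0 | a.0)\{d} :: =a=> s1, =a=> s2, =b=> s3, =c=> s4, =d=> s4
  s1 = (b.a.b.0 + (c.0 + d.0 + (0 + 0 + 0\{a}))) | (0 | a.0)\{d} :: =a=> s5, =b=> s6, =c=> s7, =d=> s7
  s2 = (b.a.b.0 + (c.0 + d.0 + (0 + 0 + 0\{a}))) | (a.0 | 0)\{d} :: =a=> s5, =b=> s8, =c=> s9, =d=> s9
  s3 = a.b.0 | (0 + 0 + 0\{a,b} + a.0 | a.0)\{d} :: =a=> s10, =a=> s6, =a=> s8
  s4 = 0 | (0 + 0 + 0\{a,b} + a.0 | a.0)\{d} :: =a=> s7, =a=> s9
  s5 = (b.a.b.0 + (c.0 + d.0 + (0 + 0 + 0\{a}))) | (0 | 0)\{d} :: =b=> s11, =c=> s12, =d=> s12
  s6 = a.b.0 | (0 | a.0)\{d} :: =a=> s11, =a=> s13
  s7 = 0 | (0 | a.0)\{d} :: =a=> s12
  s8 = a.b.0 | (a.0 | 0)\{d} :: =a=> s11, =a=> s14
  s9 = 0 | (a.0 | 0)\{d} :: =a=> s12
  s10 = b.0 | (0 + 0 + 0\{a,b} + a.0 | a.0)\{d} :: =a=> s13, =a=> s14, =b=> s4
  s11 = a.b.0 | (0 | 0)\{d} :: =a=> s15
  s12 = 0 | (0 | 0)\{d} :: ·
  s13 = b.0 | (0 | a.0)\{d} :: =a=> s15, =b=> s7
  s14 = b.0 | (a.0 | 0)\{d} :: =a=> s15, =b=> s9
  s15 = b.0 | (0 | 0)\{d} :: =b=> s12
Q's transition system — 16 states:
  t0 = (b.a.b.0 + (c.0 + d.0 + (0 + 0 + 0\{a}))) | (0 + 0 + 0\{a,b} + a.0 | a.0 + 0\{a,b})\{d} :: =a=> t1, =a=> t2, =b=> t3, =c=> t4, =d=> t4
  t1 = (b.a.b.0 + (c.0 + d.0 + (0 + 0 + 0\{a}))) | (0 | a.0)\{d} :: =a=> t5, =b=> t6, =c=> t7, =d=> t7
  t2 = (b.a.b.0 + (c.0 + d.0 + (0 + 0 + 0\{a}))) | (a.0 | 0)\{d} :: =a=> t5, =b=> t8, =c=> t9, =d=> t9
  t3 = a.b.0 | (0 + 0 + 0\{a,b} + a.0 | a.0 + 0\{a,b})\{d} :: =a=> t10, =a=> t6, =a=> t8
  t4 = 0 | (0 + 0 + 0\{a,b} + a.0 | a.0 + 0\{a,b})\{d} :: =a=> t7, =a=> t9
  t5 = (b.a.b.0 + (c.0 + d.0 + (0 + 0 + 0\{a}))) | (0 | 0)\{d} :: =b=> t11, =c=> t12, =d=> t12
  t6 = a.b.0 | (0 | a.0)\{d} :: =a=> t11, =a=> t13
  t7 = 0 | (0 | a.0)\{d} :: =a=> t12
  t8 = a.b.0 | (a.0 | 0)\{d} :: =a=> t11, =a=> t14
  t9 = 0 | (a.0 | 0)\{d} :: =a=> t12
  t10 = b.0 | (0 + 0 + 0\{a,b} + a.0 | a.0 + 0\{a,b})\{d} :: =a=> t13, =a=> t14, =b=> t4
  t11 = a.b.0 | (0 | 0)\{d} :: =a=> t15
  t12 = 0 | (0 | 0)\{d} :: ·
  t13 = b.0 | (0 | a.0)\{d} :: =a=> t15, =b=> t7
  t14 = b.0 | (a.0 | 0)\{d} :: =a=> t15, =b=> t9
  t15 = b.0 | (0 | 0)\{d} :: =b=> t12
Partition-refinement fixed point:
  B0 = {s0, t0}
  B1 = {s1, s2, t1, t2}
  B2 = {s5, t5}
  B3 = {s12, t12}
  B4 = {s11, t11}
  B5 = {s15, t15}
  B6 = {s7, s9, t7, t9}
  B7 = {s6, s8, t6, t8}
  B8 = {s13, s14, t13, t14}
  B9 = {s3, t3}
  B10 = {s10, t10}
  B11 = {s4, t4}
s0 ∈ B0, t0 ∈ B0 → same block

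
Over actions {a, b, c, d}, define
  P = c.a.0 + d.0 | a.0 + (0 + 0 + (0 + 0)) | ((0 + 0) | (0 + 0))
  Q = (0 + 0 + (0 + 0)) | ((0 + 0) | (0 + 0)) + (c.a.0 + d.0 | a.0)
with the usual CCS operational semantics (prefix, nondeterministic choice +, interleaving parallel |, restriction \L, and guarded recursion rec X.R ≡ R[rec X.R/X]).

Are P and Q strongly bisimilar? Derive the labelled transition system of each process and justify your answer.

bisimilar

LTS(P): 6 reachable states
  u0 = c.a.0 + d.0 | a.0 + (0 + 0 + (0 + 0)) | ((0 + 0) | (0 + 0)) → ··a··> u1, ··c··> u2, ··d··> u3
  u1 = d.0 | 0 → ··d··> u4
  u2 = a.0 → ··a··> u5
  u3 = 0 | a.0 → ··a··> u4
  u4 = 0 | 0 → deadlocked
  u5 = 0 → deadlocked
LTS(Q): 6 reachable states
  v0 = (0 + 0 + (0 + 0)) | ((0 + 0) | (0 + 0)) + (c.a.0 + d.0 | a.0) → ··a··> v1, ··c··> v2, ··d··> v3
  v1 = d.0 | 0 → ··d··> v4
  v2 = a.0 → ··a··> v5
  v3 = 0 | a.0 → ··a··> v4
  v4 = 0 | 0 → deadlocked
  v5 = 0 → deadlocked
Coarsest stable partition (strong bisimilarity classes):
  B0 = {u0, v0}
  B1 = {u2, u3, v2, v3}
  B2 = {u4, u5, v4, v5}
  B3 = {u1, v1}
u0 ∈ B0, v0 ∈ B0 → same block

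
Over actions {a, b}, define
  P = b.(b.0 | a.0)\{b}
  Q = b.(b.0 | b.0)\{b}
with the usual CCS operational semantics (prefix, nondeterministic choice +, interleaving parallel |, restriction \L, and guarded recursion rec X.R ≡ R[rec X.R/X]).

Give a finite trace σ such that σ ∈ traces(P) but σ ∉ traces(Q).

P's transition system — 3 states:
  m0 = b.(b.0 | a.0)\{b} has moves -b-> m1
  m1 = (b.0 | a.0)\{b} has moves -a-> m2
  m2 = (b.0 | 0)\{b} has moves ∅
Q's transition system — 2 states:
  n0 = b.(b.0 | b.0)\{b} has moves -b-> n1
  n1 = (b.0 | b.0)\{b} has moves ∅
Executing ba from P (initial set {m0}):
  step 1 (b): {m1}
  step 2 (a): {m2}
  — P admits the full trace.
Executing ba from Q (initial set {n0}):
  step 1 (b): {n1}
  step 2 (a): no successor for Q

ba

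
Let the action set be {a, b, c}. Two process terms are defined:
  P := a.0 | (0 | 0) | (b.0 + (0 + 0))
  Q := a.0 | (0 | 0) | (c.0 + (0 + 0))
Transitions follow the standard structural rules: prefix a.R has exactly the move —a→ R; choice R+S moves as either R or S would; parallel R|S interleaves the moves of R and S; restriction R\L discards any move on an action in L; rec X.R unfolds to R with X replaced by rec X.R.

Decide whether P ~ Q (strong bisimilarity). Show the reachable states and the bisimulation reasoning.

P ≁ Q

Reachable graph of P (4 states):
  u0 = a.0 | (0 | 0) | (b.0 + (0 + 0)) | ··a··> u1, ··b··> u2
  u1 = 0 | (0 | 0) | (b.0 + (0 + 0)) | ··b··> u3
  u2 = a.0 | (0 | 0) | 0 | ··a··> u3
  u3 = 0 | (0 | 0) | 0 | (no moves)
Reachable graph of Q (4 states):
  v0 = a.0 | (0 | 0) | (c.0 + (0 + 0)) | ··a··> v1, ··c··> v2
  v1 = 0 | (0 | 0) | (c.0 + (0 + 0)) | ··c··> v3
  v2 = a.0 | (0 | 0) | 0 | ··a··> v3
  v3 = 0 | (0 | 0) | 0 | (no moves)
Partition-refinement fixed point:
  B0 = {u0}
  B1 = {u1}
  B2 = {u3, v3}
  B3 = {u2, v2}
  B4 = {v0}
  B5 = {v1}
u0 ∈ B0, v0 ∈ B4 → different blocks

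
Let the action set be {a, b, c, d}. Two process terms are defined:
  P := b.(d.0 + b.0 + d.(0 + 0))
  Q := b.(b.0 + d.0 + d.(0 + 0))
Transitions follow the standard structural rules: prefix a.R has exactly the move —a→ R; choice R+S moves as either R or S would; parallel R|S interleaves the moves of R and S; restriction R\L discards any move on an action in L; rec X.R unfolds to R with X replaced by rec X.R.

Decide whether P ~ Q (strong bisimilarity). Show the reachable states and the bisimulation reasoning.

bisimilar

LTS(P): 4 reachable states
  m0 = b.(d.0 + b.0 + d.(0 + 0)) → —b→ m1
  m1 = d.0 + b.0 + d.(0 + 0) → —b→ m2, —d→ m2, —d→ m3
  m2 = 0 → ∅
  m3 = 0 + 0 → ∅
LTS(Q): 4 reachable states
  n0 = b.(b.0 + d.0 + d.(0 + 0)) → —b→ n1
  n1 = b.0 + d.0 + d.(0 + 0) → —b→ n2, —d→ n2, —d→ n3
  n2 = 0 → ∅
  n3 = 0 + 0 → ∅
Coarsest stable partition (strong bisimilarity classes):
  B0 = {m0, n0}
  B1 = {m1, n1}
  B2 = {m2, m3, n2, n3}
m0 ∈ B0, n0 ∈ B0 → same block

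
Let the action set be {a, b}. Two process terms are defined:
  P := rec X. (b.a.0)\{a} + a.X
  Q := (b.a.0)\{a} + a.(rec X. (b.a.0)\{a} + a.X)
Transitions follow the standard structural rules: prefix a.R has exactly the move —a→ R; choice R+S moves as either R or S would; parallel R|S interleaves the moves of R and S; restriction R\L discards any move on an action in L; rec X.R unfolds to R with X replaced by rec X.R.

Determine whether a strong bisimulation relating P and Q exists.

YES

LTS(P): 2 reachable states
  m0 = rec X. (b.a.0)\{a} + a.X → --a--▸ m0, --b--▸ m1
  m1 = (a.0)\{a} → deadlocked
LTS(Q): 3 reachable states
  n0 = (b.a.0)\{a} + a.(rec X. (b.a.0)\{a} + a.X) → --a--▸ n1, --b--▸ n2
  n1 = rec X. (b.a.0)\{a} + a.X → --a--▸ n1, --b--▸ n2
  n2 = (a.0)\{a} → deadlocked
Bisimilarity quotient blocks:
  B0 = {m0, n0, n1}
  B1 = {m1, n2}
m0 ∈ B0, n0 ∈ B0 → same block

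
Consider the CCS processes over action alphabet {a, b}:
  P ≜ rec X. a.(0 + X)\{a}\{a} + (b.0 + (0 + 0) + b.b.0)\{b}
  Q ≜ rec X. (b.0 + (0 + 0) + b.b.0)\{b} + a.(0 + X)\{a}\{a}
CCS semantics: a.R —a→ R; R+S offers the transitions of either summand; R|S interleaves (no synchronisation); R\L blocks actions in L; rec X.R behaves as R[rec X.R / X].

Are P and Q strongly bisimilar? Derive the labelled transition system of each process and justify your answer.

YES

P's transition system — 2 states:
  u0 = rec X. a.(0 + X)\{a}\{a} + (b.0 + (0 + 0) + b.b.0)\{b} has moves -a-> u1
  u1 = (0 + (rec X. a.(0 + X)\{a}\{a} + (b.0 + (0 + 0) + b.b.0)\{b}))\{a}\{a} has moves stopped
Q's transition system — 2 states:
  v0 = rec X. (b.0 + (0 + 0) + b.b.0)\{b} + a.(0 + X)\{a}\{a} has moves -a-> v1
  v1 = (0 + (rec X. (b.0 + (0 + 0) + b.b.0)\{b} + a.(0 + X)\{a}\{a}))\{a}\{a} has moves stopped
Bisimilarity quotient blocks:
  B0 = {u0, v0}
  B1 = {u1, v1}
u0 ∈ B0, v0 ∈ B0 → same block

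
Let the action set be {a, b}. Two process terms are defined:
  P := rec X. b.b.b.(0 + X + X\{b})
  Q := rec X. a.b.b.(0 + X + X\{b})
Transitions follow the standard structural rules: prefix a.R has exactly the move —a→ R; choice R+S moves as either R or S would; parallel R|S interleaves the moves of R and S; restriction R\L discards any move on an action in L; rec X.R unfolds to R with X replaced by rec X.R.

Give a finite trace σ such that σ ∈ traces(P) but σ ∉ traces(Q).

b

LTS(P): 4 reachable states
  u0 = rec X. b.b.b.(0 + X + X\{b}) | ··b··> u1
  u1 = b.b.(0 + (rec X. b.b.b.(0 + X + X\{b})) + (rec X. b.b.b.(0 + X + X\{b}))\{b}) | ··b··> u2
  u2 = b.(0 + (rec X. b.b.b.(0 + X + X\{b})) + (rec X. b.b.b.(0 + X + X\{b}))\{b}) | ··b··> u3
  u3 = 0 + (rec X. b.b.b.(0 + X + X\{b})) + (rec X. b.b.b.(0 + X + X\{b}))\{b} | ··b··> u1
LTS(Q): 5 reachable states
  v0 = rec X. a.b.b.(0 + X + X\{b}) | ··a··> v1
  v1 = b.b.(0 + (rec X. a.b.b.(0 + X + X\{b})) + (rec X. a.b.b.(0 + X + X\{b}))\{b}) | ··b··> v2
  v2 = b.(0 + (rec X. a.b.b.(0 + X + X\{b})) + (rec X. a.b.b.(0 + X + X\{b}))\{b}) | ··b··> v3
  v3 = 0 + (rec X. a.b.b.(0 + X + X\{b})) + (rec X. a.b.b.(0 + X + X\{b}))\{b} | ··a··> v1, ··a··> v4
  v4 = (b.b.(0 + (rec X. a.b.b.(0 + X + X\{b})) + (rec X. a.b.b.(0 + X + X\{b}))\{b}))\{b} | (no moves)
Run σ = ⟨b⟩ on P: start {u0}
  after b @ step 1: {u1}
  ✓ P
Run σ = ⟨b⟩ on Q: start {v0}
  after b @ step 1: no successor for Q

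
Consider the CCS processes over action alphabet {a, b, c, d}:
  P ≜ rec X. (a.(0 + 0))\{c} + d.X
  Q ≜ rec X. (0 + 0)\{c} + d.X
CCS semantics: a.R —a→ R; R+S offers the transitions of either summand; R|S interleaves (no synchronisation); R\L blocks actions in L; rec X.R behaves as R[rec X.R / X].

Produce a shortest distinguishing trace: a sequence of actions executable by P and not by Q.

a

Reachable graph of P (2 states):
  p0 = rec X. (a.(0 + 0))\{c} + d.X has moves ··a··> p1, ··d··> p0
  p1 = (0 + 0)\{c} has moves (no moves)
Reachable graph of Q (1 states):
  q0 = rec X. (0 + 0)\{c} + d.X has moves ··d··> q0
Trace ⟨a⟩ through P, begin at {p0}:
  after a @ step 1: {p1}
  ✓ P
Trace ⟨a⟩ through Q, begin at {q0}:
  after a @ step 1: ∅ (Q stuck)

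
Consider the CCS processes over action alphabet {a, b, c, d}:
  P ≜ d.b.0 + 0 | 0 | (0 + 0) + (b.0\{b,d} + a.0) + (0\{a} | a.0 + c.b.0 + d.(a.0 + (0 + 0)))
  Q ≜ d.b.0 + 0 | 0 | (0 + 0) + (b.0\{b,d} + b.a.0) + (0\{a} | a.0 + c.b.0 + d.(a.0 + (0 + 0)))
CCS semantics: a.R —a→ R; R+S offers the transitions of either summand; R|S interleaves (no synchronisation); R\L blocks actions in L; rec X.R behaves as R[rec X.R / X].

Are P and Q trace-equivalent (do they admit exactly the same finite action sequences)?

P's transition system — 6 states:
  m0 = d.b.0 + 0 | 0 | (0 + 0) + (b.0\{b,d} + a.0) + (0\{a} | a.0 + c.b.0 + d.(a.0 + (0 + 0))) has moves --a--▸ m1, --a--▸ m2, --b--▸ m3, --c--▸ m4, --d--▸ m4, --d--▸ m5
  m1 = 0 has moves deadlocked
  m2 = 0\{a} | 0 has moves deadlocked
  m3 = 0\{b,d} has moves deadlocked
  m4 = b.0 has moves --b--▸ m1
  m5 = a.0 + (0 + 0) has moves --a--▸ m1
Q's transition system — 7 states:
  n0 = d.b.0 + 0 | 0 | (0 + 0) + (b.0\{b,d} + b.a.0) + (0\{a} | a.0 + c.b.0 + d.(a.0 + (0 + 0))) has moves --a--▸ n1, --b--▸ n2, --b--▸ n3, --c--▸ n4, --d--▸ n4, --d--▸ n5
  n1 = 0\{a} | 0 has moves deadlocked
  n2 = 0\{b,d} has moves deadlocked
  n3 = a.0 has moves --a--▸ n6
  n4 = b.0 has moves --b--▸ n6
  n5 = a.0 + (0 + 0) has moves --a--▸ n6
  n6 = 0 has moves deadlocked
Run σ = ⟨ba⟩ on Q: start {n0}
  step 1 (b): {n2, n3}
  step 2 (a): {n6}
  — Q admits the full trace.
Run σ = ⟨ba⟩ on P: start {m0}
  step 1 (b): {m3}
  step 2 (a): ∅  — P cannot continue

NO — witness ⟨ba⟩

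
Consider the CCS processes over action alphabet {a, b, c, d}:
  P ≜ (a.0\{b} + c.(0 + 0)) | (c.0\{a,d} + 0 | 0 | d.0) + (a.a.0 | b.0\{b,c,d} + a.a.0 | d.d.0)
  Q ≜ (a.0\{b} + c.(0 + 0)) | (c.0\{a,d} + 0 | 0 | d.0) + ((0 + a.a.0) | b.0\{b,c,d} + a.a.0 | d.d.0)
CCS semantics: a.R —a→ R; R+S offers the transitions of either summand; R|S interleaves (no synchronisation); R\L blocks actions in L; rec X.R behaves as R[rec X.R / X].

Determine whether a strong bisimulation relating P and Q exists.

bisimilar

P's transition system — 22 states:
  p0 = (a.0\{b} + c.(0 + 0)) | (c.0\{a,d} + 0 | 0 | d.0) + (a.a.0 | b.0\{b,c,d} + a.a.0 | d.d.0) has moves =a=> p1, =a=> p2, =a=> p3, =b=> p4, =c=> p5, =c=> p6, =d=> p7, =d=> p8
  p1 = 0\{b} | (c.0\{a,d} + 0 | 0 | d.0) has moves =c=> p9, =d=> p10
  p2 = a.0 | b.0\{b,c,d} has moves =a=> p11, =b=> p12
  p3 = a.0 | d.d.0 has moves =a=> p13, =d=> p14
  p4 = a.a.0 | 0\{b,c,d} has moves =a=> p12
  p5 = (0 + 0) | (c.0\{a,d} + 0 | 0 | d.0) has moves =c=> p15, =d=> p16
  p6 = (a.0\{b} + c.(0 + 0)) | 0\{a,d} has moves =a=> p9, =c=> p15
  p7 = (a.0\{b} + c.(0 + 0)) | (0 | 0 | 0) has moves =a=> p10, =c=> p16
  p8 = a.a.0 | d.0 has moves =a=> p14, =d=> p17
  p9 = 0\{b} | 0\{a,d} has moves ·
  p10 = 0\{b} | (0 | 0 | 0) has moves ·
  p11 = 0 | b.0\{b,c,d} has moves =b=> p18
  p12 = a.0 | 0\{b,c,d} has moves =a=> p18
  p13 = 0 | d.d.0 has moves =d=> p19
  p14 = a.0 | d.0 has moves =a=> p19, =d=> p20
  p15 = (0 + 0) | 0\{a,d} has moves ·
  p16 = (0 + 0) | (0 | 0 | 0) has moves ·
  p17 = a.a.0 | 0 has moves =a=> p20
  p18 = 0 | 0\{b,c,d} has moves ·
  p19 = 0 | d.0 has moves =d=> p21
  p20 = a.0 | 0 has moves =a=> p21
  p21 = 0 | 0 has moves ·
Q's transition system — 22 states:
  q0 = (a.0\{b} + c.(0 + 0)) | (c.0\{a,d} + 0 | 0 | d.0) + ((0 + a.a.0) | b.0\{b,c,d} + a.a.0 | d.d.0) has moves =a=> q1, =a=> q2, =a=> q3, =b=> q4, =c=> q5, =c=> q6, =d=> q7, =d=> q8
  q1 = 0\{b} | (c.0\{a,d} + 0 | 0 | d.0) has moves =c=> q9, =d=> q10
  q2 = a.0 | b.0\{b,c,d} has moves =a=> q11, =b=> q12
  q3 = a.0 | d.d.0 has moves =a=> q13, =d=> q14
  q4 = (0 + a.a.0) | 0\{b,c,d} has moves =a=> q12
  q5 = (0 + 0) | (c.0\{a,d} + 0 | 0 | d.0) has moves =c=> q15, =d=> q16
  q6 = (a.0\{b} + c.(0 + 0)) | 0\{a,d} has moves =a=> q9, =c=> q15
  q7 = (a.0\{b} + c.(0 + 0)) | (0 | 0 | 0) has moves =a=> q10, =c=> q16
  q8 = a.a.0 | d.0 has moves =a=> q14, =d=> q17
  q9 = 0\{b} | 0\{a,d} has moves ·
  q10 = 0\{b} | (0 | 0 | 0) has moves ·
  q11 = 0 | b.0\{b,c,d} has moves =b=> q18
  q12 = a.0 | 0\{b,c,d} has moves =a=> q18
  q13 = 0 | d.d.0 has moves =d=> q19
  q14 = a.0 | d.0 has moves =a=> q19, =d=> q20
  q15 = (0 + 0) | 0\{a,d} has moves ·
  q16 = (0 + 0) | (0 | 0 | 0) has moves ·
  q17 = a.a.0 | 0 has moves =a=> q20
  q18 = 0 | 0\{b,c,d} has moves ·
  q19 = 0 | d.0 has moves =d=> q21
  q20 = a.0 | 0 has moves =a=> q21
  q21 = 0 | 0 has moves ·
Partition-refinement fixed point:
  B0 = {p0, q0}
  B1 = {p3, q3}
  B2 = {p14, q14}
  B3 = {p19, q19}
  B4 = {p10, p15, p16, p18, p21, p9, q10, q15, q16, q18, q21, q9}
  B5 = {p12, p20, q12, q20}
  B6 = {p13, q13}
  B7 = {p6, p7, q6, q7}
  B8 = {p1, p5, q1, q5}
  B9 = {p2, q2}
  B10 = {p11, q11}
  B11 = {p8, q8}
  B12 = {p17, p4, q17, q4}
p0 ∈ B0, q0 ∈ B0 → same block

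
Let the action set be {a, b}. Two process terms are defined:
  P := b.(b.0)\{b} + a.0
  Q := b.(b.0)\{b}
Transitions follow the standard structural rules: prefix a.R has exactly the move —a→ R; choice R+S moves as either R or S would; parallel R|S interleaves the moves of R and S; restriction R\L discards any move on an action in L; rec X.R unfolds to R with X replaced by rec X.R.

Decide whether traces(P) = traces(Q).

trace-distinct — witness ⟨a⟩

P's transition system — 3 states:
  p0 = b.(b.0)\{b} + a.0 | --a--▸ p1, --b--▸ p2
  p1 = 0 | (no moves)
  p2 = (b.0)\{b} | (no moves)
Q's transition system — 2 states:
  q0 = b.(b.0)\{b} | --b--▸ q1
  q1 = (b.0)\{b} | (no moves)
Run σ = ⟨a⟩ on P: start {p0}
  [1] a ⇒ {p1}
  — P admits the full trace.
Run σ = ⟨a⟩ on Q: start {q0}
  [1] a ⇒ no successor for Q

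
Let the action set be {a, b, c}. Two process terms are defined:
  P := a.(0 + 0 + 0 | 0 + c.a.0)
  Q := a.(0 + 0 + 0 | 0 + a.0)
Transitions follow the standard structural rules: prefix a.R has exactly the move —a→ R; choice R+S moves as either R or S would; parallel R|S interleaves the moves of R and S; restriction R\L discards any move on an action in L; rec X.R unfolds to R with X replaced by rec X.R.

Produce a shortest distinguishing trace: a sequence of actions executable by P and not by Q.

ac

P's transition system — 4 states:
  m0 = a.(0 + 0 + 0 | 0 + c.a.0) has moves —a→ m1
  m1 = 0 + 0 + 0 | 0 + c.a.0 has moves —c→ m2
  m2 = a.0 has moves —a→ m3
  m3 = 0 has moves deadlocked
Q's transition system — 3 states:
  n0 = a.(0 + 0 + 0 | 0 + a.0) has moves —a→ n1
  n1 = 0 + 0 + 0 | 0 + a.0 has moves —a→ n2
  n2 = 0 has moves deadlocked
Trace ⟨ac⟩ through P, begin at {m0}:
  [1] a ⇒ {m1}
  [2] c ⇒ {m2}
  P completes σ.
Trace ⟨ac⟩ through Q, begin at {n0}:
  [1] a ⇒ {n1}
  [2] c ⇒ ∅ (Q stuck)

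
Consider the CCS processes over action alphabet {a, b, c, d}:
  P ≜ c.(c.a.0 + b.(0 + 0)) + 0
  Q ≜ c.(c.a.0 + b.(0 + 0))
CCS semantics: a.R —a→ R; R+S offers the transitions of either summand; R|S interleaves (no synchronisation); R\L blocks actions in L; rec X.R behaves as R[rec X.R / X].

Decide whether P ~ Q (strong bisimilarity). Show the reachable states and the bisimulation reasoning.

Reachable graph of P (5 states):
  p0 = c.(c.a.0 + b.(0 + 0)) + 0 → =c=> p1
  p1 = c.a.0 + b.(0 + 0) → =b=> p2, =c=> p3
  p2 = 0 + 0 → stopped
  p3 = a.0 → =a=> p4
  p4 = 0 → stopped
Reachable graph of Q (5 states):
  q0 = c.(c.a.0 + b.(0 + 0)) → =c=> q1
  q1 = c.a.0 + b.(0 + 0) → =b=> q2, =c=> q3
  q2 = 0 + 0 → stopped
  q3 = a.0 → =a=> q4
  q4 = 0 → stopped
Coarsest stable partition (strong bisimilarity classes):
  B0 = {p0, q0}
  B1 = {p1, q1}
  B2 = {p2, p4, q2, q4}
  B3 = {p3, q3}
p0 ∈ B0, q0 ∈ B0 → same block

bisimilar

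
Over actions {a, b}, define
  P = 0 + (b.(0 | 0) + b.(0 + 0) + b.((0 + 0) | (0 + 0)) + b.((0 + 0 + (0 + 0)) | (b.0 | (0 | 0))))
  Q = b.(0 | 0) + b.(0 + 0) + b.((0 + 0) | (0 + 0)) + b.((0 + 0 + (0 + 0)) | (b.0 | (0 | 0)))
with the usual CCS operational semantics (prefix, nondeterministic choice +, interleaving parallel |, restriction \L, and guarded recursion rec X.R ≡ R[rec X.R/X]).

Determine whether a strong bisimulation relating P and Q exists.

Reachable graph of P (6 states):
  s0 = 0 + (b.(0 | 0) + b.(0 + 0) + b.((0 + 0) | (0 + 0)) + b.((0 + 0 + (0 + 0)) | (b.0 | (0 | 0)))) has moves =b=> s1, =b=> s2, =b=> s3, =b=> s4
  s1 = (0 + 0 + (0 + 0)) | (b.0 | (0 | 0)) has moves =b=> s5
  s2 = (0 + 0) | (0 + 0) has moves stopped
  s3 = 0 + 0 has moves stopped
  s4 = 0 | 0 has moves stopped
  s5 = (0 + 0 + (0 + 0)) | (0 | (0 | 0)) has moves stopped
Reachable graph of Q (6 states):
  t0 = b.(0 | 0) + b.(0 + 0) + b.((0 + 0) | (0 + 0)) + b.((0 + 0 + (0 + 0)) | (b.0 | (0 | 0))) has moves =b=> t1, =b=> t2, =b=> t3, =b=> t4
  t1 = (0 + 0 + (0 + 0)) | (b.0 | (0 | 0)) has moves =b=> t5
  t2 = (0 + 0) | (0 + 0) has moves stopped
  t3 = 0 + 0 has moves stopped
  t4 = 0 | 0 has moves stopped
  t5 = (0 + 0 + (0 + 0)) | (0 | (0 | 0)) has moves stopped
Coarsest stable partition (strong bisimilarity classes):
  B0 = {s0, t0}
  B1 = {s1, t1}
  B2 = {s2, s3, s4, s5, t2, t3, t4, t5}
s0 ∈ B0, t0 ∈ B0 → same block

YES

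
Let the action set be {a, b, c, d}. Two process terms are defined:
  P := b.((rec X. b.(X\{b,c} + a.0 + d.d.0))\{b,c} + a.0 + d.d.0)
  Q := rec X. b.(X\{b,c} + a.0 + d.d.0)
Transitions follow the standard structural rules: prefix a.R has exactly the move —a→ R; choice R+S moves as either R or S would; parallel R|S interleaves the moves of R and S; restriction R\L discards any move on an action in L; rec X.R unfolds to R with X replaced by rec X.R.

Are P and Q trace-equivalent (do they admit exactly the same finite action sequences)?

traces(P) = traces(Q)

LTS(P): 4 reachable states
  p0 = b.((rec X. b.(X\{b,c} + a.0 + d.d.0))\{b,c} + a.0 + d.d.0) :: =b=> p1
  p1 = (rec X. b.(X\{b,c} + a.0 + d.d.0))\{b,c} + a.0 + d.d.0 :: =a=> p2, =d=> p3
  p2 = 0 :: ∅
  p3 = d.0 :: =d=> p2
LTS(Q): 4 reachable states
  q0 = rec X. b.(X\{b,c} + a.0 + d.d.0) :: =b=> q1
  q1 = (rec X. b.(X\{b,c} + a.0 + d.d.0))\{b,c} + a.0 + d.d.0 :: =a=> q2, =d=> q3
  q2 = 0 :: ∅
  q3 = d.0 :: =d=> q2
Partition-refinement fixed point:
  B0 = {p0, q0}
  B1 = {p1, q1}
  B2 = {p2, q2}
  B3 = {p3, q3}
p0 ∈ B0, q0 ∈ B0 → same block
Bisimilar ⇒ trace-equivalent.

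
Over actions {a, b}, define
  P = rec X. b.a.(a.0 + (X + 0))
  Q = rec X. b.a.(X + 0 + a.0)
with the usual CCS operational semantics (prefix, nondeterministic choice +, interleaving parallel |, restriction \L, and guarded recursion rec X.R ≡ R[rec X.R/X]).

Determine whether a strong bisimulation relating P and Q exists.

LTS(P): 4 reachable states
  s0 = rec X. b.a.(a.0 + (X + 0)) has moves =b=> s1
  s1 = a.(a.0 + ((rec X. b.a.(a.0 + (X + 0))) + 0)) has moves =a=> s2
  s2 = a.0 + ((rec X. b.a.(a.0 + (X + 0))) + 0) has moves =a=> s3, =b=> s1
  s3 = 0 has moves stopped
LTS(Q): 4 reachable states
  t0 = rec X. b.a.(X + 0 + a.0) has moves =b=> t1
  t1 = a.((rec X. b.a.(X + 0 + a.0)) + 0 + a.0) has moves =a=> t2
  t2 = (rec X. b.a.(X + 0 + a.0)) + 0 + a.0 has moves =a=> t3, =b=> t1
  t3 = 0 has moves stopped
Partition-refinement fixed point:
  B0 = {s0, t0}
  B1 = {s1, t1}
  B2 = {s2, t2}
  B3 = {s3, t3}
s0 ∈ B0, t0 ∈ B0 → same block

YES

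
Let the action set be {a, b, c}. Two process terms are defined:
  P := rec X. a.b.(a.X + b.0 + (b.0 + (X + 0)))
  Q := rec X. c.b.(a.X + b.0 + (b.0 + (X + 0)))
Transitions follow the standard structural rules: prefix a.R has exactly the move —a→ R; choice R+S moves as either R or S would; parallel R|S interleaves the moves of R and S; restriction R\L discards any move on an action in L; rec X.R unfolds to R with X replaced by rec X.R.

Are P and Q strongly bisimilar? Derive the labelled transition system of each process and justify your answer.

P ≁ Q

LTS(P): 4 reachable states
  u0 = rec X. a.b.(a.X + b.0 + (b.0 + (X + 0))) | --a--▸ u1
  u1 = b.(a.(rec X. a.b.(a.X + b.0 + (b.0 + (X + 0)))) + b.0 + (b.0 + ((rec X. a.b.(a.X + b.0 + (b.0 + (X + 0)))) + 0))) | --b--▸ u2
  u2 = a.(rec X. a.b.(a.X + b.0 + (b.0 + (X + 0)))) + b.0 + (b.0 + ((rec X. a.b.(a.X + b.0 + (b.0 + (X + 0)))) + 0)) | --a--▸ u0, --a--▸ u1, --b--▸ u3
  u3 = 0 | ∅
LTS(Q): 4 reachable states
  v0 = rec X. c.b.(a.X + b.0 + (b.0 + (X + 0))) | --c--▸ v1
  v1 = b.(a.(rec X. c.b.(a.X + b.0 + (b.0 + (X + 0)))) + b.0 + (b.0 + ((rec X. c.b.(a.X + b.0 + (b.0 + (X + 0)))) + 0))) | --b--▸ v2
  v2 = a.(rec X. c.b.(a.X + b.0 + (b.0 + (X + 0)))) + b.0 + (b.0 + ((rec X. c.b.(a.X + b.0 + (b.0 + (X + 0)))) + 0)) | --a--▸ v0, --b--▸ v3, --c--▸ v1
  v3 = 0 | ∅
Bisimilarity quotient blocks:
  B0 = {u0}
  B1 = {u1}
  B2 = {u2}
  B3 = {u3, v3}
  B4 = {v0}
  B5 = {v1}
  B6 = {v2}
u0 ∈ B0, v0 ∈ B4 → different blocks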